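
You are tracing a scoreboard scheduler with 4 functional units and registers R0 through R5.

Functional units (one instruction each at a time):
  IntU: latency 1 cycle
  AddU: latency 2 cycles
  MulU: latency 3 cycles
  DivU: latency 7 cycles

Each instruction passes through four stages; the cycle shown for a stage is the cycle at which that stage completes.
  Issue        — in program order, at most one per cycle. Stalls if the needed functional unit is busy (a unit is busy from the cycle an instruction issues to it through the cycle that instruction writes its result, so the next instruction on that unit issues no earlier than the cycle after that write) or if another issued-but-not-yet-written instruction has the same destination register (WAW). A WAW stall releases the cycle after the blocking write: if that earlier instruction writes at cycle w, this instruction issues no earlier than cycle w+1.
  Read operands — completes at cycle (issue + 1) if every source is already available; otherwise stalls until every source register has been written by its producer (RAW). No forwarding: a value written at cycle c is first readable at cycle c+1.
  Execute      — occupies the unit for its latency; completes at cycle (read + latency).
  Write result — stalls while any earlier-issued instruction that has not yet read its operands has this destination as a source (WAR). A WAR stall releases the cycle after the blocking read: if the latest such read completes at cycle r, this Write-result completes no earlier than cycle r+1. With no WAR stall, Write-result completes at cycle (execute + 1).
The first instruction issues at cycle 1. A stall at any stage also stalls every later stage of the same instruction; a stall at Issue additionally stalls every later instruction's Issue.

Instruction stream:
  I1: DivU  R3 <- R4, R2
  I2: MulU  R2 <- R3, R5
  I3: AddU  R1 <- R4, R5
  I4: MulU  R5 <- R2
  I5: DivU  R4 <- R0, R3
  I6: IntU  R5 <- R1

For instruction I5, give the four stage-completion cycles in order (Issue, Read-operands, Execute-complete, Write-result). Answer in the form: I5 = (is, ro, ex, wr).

I1  is:1  ro:2  ex:9  wr:10
I2  is:2  ro:11  ex:14  wr:15  — RAW R3: wait I1 write@10
I3  is:3  ro:4  ex:6  wr:7
I4  is:16  ro:17  ex:20  wr:21  — struct: MulU busy until I2 writes@15
I5  is:17  ro:18  ex:25  wr:26
I6  is:22  ro:23  ex:24  wr:25  — WAW R5: wait I4 write@21

I5 = (17, 18, 25, 26)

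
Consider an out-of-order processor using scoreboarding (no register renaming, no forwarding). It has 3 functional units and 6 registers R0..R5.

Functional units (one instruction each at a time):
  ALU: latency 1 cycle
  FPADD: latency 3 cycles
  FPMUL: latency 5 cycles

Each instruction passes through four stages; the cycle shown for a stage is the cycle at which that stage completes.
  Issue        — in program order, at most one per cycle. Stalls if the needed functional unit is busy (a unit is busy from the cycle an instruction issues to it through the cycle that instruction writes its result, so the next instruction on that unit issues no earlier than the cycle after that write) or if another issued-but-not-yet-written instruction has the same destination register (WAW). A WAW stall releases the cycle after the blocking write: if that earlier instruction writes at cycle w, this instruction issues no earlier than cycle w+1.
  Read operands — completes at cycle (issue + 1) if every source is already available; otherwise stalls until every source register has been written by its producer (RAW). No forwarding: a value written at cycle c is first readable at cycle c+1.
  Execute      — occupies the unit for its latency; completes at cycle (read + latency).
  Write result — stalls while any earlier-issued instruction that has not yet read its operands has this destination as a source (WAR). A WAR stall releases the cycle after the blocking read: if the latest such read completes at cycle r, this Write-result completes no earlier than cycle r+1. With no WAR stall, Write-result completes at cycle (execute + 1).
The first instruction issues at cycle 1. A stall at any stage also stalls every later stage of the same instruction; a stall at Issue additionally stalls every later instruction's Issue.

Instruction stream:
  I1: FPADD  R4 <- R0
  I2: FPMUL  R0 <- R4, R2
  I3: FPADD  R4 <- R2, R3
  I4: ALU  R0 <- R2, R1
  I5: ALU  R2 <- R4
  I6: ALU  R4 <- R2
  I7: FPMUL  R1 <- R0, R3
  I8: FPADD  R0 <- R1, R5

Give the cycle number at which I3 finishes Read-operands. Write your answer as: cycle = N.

  I1 | 1 | 2 | 5 | 6
  I2 | 2 | 7 | 12 | 13   RAW R4: wait I1 write@6
  I3 | 7 | 8 | 11 | 12   struct: FPADD busy until I1 writes@6
  I4 | 14 | 15 | 16 | 17   WAW R0: wait I2 write@13
  I5 | 18 | 19 | 20 | 21   struct: ALU busy until I4 writes@17
  I6 | 22 | 23 | 24 | 25   struct: ALU busy until I5 writes@21
  I7 | 23 | 24 | 29 | 30
  I8 | 24 | 31 | 34 | 35   RAW R1: wait I7 write@30

cycle = 8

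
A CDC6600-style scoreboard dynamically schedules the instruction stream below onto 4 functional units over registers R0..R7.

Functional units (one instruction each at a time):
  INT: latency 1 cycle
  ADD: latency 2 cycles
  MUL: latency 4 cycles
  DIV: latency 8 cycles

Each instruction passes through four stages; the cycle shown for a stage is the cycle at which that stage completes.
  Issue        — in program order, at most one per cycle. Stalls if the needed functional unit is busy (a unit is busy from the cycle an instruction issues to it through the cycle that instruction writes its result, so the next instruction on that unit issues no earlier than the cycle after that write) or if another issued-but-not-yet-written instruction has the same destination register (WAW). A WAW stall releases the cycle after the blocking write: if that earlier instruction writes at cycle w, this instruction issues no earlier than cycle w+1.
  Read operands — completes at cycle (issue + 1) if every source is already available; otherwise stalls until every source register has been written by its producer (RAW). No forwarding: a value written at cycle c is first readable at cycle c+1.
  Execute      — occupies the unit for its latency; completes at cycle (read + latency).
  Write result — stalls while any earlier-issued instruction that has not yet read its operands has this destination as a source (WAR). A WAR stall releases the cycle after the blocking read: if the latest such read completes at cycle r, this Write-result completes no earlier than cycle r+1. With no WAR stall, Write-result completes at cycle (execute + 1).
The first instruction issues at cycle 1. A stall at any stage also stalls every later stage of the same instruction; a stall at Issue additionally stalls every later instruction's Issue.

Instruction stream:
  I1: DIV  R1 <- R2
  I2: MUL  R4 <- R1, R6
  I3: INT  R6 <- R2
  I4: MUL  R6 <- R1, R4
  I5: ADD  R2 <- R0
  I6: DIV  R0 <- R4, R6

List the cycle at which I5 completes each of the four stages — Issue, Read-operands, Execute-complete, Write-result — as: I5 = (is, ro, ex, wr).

I5 = (19, 20, 22, 23)

  I1 | 1 | 2 | 10 | 11
  I2 | 2 | 12 | 16 | 17   RAW R1: wait I1 write@11
  I3 | 3 | 4 | 5 | 13   WAR R6: wait I2 read@12
  I4 | 18 | 19 | 23 | 24   struct: MUL busy until I2 writes@17
  I5 | 19 | 20 | 22 | 23
  I6 | 20 | 25 | 33 | 34   RAW R6: wait I4 write@24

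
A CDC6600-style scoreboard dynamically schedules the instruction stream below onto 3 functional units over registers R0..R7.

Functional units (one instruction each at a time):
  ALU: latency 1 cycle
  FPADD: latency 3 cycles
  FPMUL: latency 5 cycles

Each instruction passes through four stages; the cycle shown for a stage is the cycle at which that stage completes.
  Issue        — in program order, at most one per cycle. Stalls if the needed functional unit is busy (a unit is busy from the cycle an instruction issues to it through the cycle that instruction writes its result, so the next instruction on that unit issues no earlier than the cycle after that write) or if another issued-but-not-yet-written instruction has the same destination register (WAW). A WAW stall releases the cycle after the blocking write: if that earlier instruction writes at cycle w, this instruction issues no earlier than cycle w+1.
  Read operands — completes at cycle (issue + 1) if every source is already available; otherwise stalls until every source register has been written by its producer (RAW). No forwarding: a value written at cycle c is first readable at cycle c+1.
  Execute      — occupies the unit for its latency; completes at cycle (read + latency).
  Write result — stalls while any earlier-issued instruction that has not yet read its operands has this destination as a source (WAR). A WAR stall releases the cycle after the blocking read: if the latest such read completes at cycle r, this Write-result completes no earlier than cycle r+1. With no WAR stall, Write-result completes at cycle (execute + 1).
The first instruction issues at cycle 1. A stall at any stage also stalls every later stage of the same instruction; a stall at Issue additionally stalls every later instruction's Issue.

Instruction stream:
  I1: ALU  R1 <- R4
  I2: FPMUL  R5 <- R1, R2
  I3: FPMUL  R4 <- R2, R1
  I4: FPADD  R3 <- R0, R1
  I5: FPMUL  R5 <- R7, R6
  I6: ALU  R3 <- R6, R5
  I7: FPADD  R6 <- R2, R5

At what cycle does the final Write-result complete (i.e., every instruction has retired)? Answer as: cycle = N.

cycle = 32

1) issue 1, read 2, done 3, write 4
2) issue 2, read 5, done 10, write 11  <RAW R1: wait I1 write@4>
3) issue 12, read 13, done 18, write 19  <struct: FPMUL busy until I2 writes@11>
4) issue 13, read 14, done 17, write 18
5) issue 20, read 21, done 26, write 27  <struct: FPMUL busy until I3 writes@19>
6) issue 21, read 28, done 29, write 30  <RAW R5: wait I5 write@27>
7) issue 22, read 28, done 31, write 32  <RAW R5: wait I5 write@27>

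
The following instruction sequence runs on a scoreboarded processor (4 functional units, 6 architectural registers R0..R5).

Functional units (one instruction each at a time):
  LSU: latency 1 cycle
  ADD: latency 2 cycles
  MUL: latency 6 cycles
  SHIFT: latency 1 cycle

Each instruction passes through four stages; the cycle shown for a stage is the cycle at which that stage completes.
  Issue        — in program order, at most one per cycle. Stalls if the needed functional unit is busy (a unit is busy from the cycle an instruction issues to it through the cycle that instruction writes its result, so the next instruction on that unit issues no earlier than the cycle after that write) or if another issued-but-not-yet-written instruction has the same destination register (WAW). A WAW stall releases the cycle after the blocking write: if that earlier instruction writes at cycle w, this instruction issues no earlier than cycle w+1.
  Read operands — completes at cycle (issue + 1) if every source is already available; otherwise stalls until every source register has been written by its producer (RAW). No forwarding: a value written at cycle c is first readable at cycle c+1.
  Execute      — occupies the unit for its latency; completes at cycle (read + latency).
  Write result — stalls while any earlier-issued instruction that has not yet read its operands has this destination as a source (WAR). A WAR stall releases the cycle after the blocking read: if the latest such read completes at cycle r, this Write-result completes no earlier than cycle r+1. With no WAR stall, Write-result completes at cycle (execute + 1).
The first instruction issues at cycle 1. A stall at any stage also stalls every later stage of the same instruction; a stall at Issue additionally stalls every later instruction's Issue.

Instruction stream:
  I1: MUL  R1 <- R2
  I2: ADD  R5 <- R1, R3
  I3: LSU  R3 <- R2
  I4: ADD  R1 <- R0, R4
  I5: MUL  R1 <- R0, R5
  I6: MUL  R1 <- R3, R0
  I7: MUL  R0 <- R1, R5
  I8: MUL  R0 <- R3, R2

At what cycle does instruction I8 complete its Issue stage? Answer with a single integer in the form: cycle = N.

1) issue 1, read 2, done 8, write 9
2) issue 2, read 10, done 12, write 13  <RAW R1: wait I1 write@9>
3) issue 3, read 4, done 5, write 11  <WAR R3: wait I2 read@10>
4) issue 14, read 15, done 17, write 18  <struct: ADD busy until I2 writes@13>
5) issue 19, read 20, done 26, write 27  <WAW R1: wait I4 write@18>
6) issue 28, read 29, done 35, write 36  <struct: MUL busy until I5 writes@27>
7) issue 37, read 38, done 44, write 45  <struct: MUL busy until I6 writes@36>
8) issue 46, read 47, done 53, write 54  <struct: MUL busy until I7 writes@45>

cycle = 46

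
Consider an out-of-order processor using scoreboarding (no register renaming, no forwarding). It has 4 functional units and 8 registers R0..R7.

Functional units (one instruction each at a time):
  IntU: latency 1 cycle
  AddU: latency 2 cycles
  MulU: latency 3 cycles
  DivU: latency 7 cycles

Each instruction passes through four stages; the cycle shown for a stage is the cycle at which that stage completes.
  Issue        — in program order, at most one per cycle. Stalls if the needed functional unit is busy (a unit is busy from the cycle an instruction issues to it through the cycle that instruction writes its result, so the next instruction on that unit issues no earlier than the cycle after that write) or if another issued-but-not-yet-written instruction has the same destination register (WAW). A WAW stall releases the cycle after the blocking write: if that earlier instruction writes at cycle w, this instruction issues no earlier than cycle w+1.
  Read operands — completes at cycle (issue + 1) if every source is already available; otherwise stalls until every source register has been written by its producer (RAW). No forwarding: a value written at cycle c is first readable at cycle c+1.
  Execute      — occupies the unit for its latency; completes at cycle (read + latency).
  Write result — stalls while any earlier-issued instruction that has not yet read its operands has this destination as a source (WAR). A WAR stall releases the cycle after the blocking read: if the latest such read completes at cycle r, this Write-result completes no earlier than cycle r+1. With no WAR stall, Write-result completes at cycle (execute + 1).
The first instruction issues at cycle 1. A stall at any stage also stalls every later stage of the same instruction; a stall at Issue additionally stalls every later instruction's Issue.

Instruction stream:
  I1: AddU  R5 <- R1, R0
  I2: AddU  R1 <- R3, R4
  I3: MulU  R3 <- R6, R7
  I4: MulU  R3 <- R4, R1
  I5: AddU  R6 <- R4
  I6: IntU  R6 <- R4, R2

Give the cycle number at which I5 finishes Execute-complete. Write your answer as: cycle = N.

[1] I1 issues→AddU
[2] I1 reads
[4] I1 exec-done
[5] I1 writes R5
[6] I2 issues→AddU
[7] I2 reads · I3 issues→MulU
[8] I3 reads
[9] I2 exec-done
[10] I2 writes R1
[11] I3 exec-done
[12] I3 writes R3
[13] I4 issues→MulU
[14] I4 reads · I5 issues→AddU
[15] I5 reads
[17] I4 exec-done · I5 exec-done
[18] I4 writes R3 · I5 writes R6
[19] I6 issues→IntU
[20] I6 reads
[21] I6 exec-done
[22] I6 writes R6

cycle = 17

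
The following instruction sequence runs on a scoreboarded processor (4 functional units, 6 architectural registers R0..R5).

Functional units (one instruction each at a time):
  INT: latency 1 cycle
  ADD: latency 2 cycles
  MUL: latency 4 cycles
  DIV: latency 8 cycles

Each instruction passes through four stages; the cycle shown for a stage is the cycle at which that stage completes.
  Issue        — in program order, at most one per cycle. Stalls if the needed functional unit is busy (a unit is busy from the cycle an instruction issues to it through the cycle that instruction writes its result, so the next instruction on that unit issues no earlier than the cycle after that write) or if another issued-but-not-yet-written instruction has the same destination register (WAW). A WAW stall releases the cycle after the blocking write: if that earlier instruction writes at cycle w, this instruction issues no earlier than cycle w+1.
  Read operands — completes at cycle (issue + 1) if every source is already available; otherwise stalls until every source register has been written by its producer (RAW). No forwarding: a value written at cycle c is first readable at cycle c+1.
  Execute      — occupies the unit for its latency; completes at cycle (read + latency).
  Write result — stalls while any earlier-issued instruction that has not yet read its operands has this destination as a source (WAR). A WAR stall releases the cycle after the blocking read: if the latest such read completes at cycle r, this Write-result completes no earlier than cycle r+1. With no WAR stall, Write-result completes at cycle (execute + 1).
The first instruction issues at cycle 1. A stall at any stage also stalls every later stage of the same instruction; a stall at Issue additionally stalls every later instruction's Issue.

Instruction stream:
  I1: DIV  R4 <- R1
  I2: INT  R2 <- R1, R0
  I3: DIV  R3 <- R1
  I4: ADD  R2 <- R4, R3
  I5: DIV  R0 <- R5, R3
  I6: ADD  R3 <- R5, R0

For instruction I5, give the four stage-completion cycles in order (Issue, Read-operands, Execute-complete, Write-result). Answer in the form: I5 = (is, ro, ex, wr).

c1: I1→DIV
c2: I1 RO; I2→INT
c3: I2 RO
c4: I2 EX
c5: I2 WR R2
c10: I1 EX
c11: I1 WR R4
c12: I3→DIV
c13: I3 RO; I4→ADD
c21: I3 EX
c22: I3 WR R3
c23: I4 RO; I5→DIV
c24: I5 RO
c25: I4 EX
c26: I4 WR R2
c27: I6→ADD
c32: I5 EX
c33: I5 WR R0
c34: I6 RO
c36: I6 EX
c37: I6 WR R3

I5 = (23, 24, 32, 33)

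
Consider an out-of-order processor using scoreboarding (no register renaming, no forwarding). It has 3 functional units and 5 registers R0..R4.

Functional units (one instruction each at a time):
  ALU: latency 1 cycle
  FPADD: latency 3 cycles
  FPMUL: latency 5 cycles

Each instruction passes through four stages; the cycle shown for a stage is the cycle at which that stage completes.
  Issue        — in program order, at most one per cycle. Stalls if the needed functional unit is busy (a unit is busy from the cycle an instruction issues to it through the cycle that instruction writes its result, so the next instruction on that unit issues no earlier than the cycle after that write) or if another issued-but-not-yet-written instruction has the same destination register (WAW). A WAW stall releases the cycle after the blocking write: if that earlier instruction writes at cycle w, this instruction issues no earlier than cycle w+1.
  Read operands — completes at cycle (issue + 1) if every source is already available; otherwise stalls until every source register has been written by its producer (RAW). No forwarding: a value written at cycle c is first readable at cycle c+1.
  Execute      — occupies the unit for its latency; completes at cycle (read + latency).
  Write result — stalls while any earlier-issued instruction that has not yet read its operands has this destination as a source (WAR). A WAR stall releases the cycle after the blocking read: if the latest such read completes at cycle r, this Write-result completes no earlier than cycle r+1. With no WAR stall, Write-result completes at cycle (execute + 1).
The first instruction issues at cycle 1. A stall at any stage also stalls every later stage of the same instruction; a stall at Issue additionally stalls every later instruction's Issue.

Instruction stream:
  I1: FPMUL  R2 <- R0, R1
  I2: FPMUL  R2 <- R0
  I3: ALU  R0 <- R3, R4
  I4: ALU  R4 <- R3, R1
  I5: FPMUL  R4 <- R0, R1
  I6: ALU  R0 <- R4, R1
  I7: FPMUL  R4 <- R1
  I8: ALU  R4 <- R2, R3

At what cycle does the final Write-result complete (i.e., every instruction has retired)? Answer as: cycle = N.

c1: I1 issues→FPMUL
c2: I1 reads
c7: I1 exec-done
c8: I1 writes R2
c9: I2 issues→FPMUL
c10: I2 reads · I3 issues→ALU
c11: I3 reads
c12: I3 exec-done
c13: I3 writes R0
c14: I4 issues→ALU
c15: I2 exec-done · I4 reads
c16: I2 writes R2 · I4 exec-done
c17: I4 writes R4
c18: I5 issues→FPMUL
c19: I5 reads · I6 issues→ALU
c24: I5 exec-done
c25: I5 writes R4
c26: I6 reads · I7 issues→FPMUL
c27: I6 exec-done · I7 reads
c28: I6 writes R0
c32: I7 exec-done
c33: I7 writes R4
c34: I8 issues→ALU
c35: I8 reads
c36: I8 exec-done
c37: I8 writes R4

cycle = 37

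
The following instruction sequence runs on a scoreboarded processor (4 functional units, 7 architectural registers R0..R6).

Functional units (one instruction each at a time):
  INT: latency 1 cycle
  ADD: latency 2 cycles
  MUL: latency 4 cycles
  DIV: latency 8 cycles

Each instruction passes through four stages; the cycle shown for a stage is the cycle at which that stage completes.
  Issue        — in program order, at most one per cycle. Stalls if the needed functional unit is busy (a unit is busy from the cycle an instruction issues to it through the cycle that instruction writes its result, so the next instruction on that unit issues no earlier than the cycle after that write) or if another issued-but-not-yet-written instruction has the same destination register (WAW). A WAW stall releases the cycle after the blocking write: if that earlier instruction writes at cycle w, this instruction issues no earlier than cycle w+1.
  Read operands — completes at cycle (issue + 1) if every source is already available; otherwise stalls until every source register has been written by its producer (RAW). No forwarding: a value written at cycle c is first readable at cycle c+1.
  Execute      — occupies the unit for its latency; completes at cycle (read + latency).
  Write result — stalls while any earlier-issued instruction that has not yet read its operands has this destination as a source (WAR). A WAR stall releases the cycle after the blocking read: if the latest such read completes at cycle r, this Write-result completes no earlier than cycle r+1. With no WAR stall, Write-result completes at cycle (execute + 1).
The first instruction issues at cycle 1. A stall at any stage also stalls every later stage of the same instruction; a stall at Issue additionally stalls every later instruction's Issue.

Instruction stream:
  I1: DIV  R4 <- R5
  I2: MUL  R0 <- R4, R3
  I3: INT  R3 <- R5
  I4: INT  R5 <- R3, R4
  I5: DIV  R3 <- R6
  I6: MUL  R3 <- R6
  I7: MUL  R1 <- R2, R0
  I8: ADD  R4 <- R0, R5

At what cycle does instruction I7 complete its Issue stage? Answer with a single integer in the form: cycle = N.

cycle = 33

I1 -> (1, 2, 10, 11)
I2 -> (2, 12, 16, 17)  // RAW R4: wait I1 write@11
I3 -> (3, 4, 5, 13)  // WAR R3: wait I2 read@12
I4 -> (14, 15, 16, 17)  // struct: INT busy until I3 writes@13
I5 -> (15, 16, 24, 25)
I6 -> (26, 27, 31, 32)  // WAW R3: wait I5 write@25
I7 -> (33, 34, 38, 39)  // struct: MUL busy until I6 writes@32
I8 -> (34, 35, 37, 38)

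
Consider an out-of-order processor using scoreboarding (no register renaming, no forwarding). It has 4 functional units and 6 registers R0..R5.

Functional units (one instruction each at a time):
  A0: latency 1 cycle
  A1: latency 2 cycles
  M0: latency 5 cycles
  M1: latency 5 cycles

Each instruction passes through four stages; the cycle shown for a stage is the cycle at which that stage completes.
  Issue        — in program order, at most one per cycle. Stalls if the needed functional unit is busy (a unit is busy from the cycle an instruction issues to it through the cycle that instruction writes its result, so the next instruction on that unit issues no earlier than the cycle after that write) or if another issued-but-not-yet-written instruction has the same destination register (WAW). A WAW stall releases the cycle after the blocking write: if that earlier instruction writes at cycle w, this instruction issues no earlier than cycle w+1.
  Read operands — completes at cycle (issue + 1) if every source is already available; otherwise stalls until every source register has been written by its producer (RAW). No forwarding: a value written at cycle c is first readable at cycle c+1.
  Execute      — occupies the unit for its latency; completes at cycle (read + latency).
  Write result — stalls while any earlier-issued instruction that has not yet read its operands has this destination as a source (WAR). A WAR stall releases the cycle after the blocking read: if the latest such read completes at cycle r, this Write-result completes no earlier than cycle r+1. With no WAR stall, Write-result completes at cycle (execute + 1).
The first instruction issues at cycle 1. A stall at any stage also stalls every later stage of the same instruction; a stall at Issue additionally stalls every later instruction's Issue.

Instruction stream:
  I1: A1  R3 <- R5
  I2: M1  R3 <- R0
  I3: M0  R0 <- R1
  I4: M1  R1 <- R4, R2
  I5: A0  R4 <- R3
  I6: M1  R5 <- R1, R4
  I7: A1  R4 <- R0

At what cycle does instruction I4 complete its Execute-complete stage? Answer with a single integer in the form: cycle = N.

cycle = 20

I1: IS=1 RO=2 EX=4 WR=5
I2: IS=6 RO=7 EX=12 WR=13  [WAW R3: wait I1 write@5]
I3: IS=7 RO=8 EX=13 WR=14
I4: IS=14 RO=15 EX=20 WR=21  [struct: M1 busy until I2 writes@13]
I5: IS=15 RO=16 EX=17 WR=18
I6: IS=22 RO=23 EX=28 WR=29  [struct: M1 busy until I4 writes@21]
I7: IS=23 RO=24 EX=26 WR=27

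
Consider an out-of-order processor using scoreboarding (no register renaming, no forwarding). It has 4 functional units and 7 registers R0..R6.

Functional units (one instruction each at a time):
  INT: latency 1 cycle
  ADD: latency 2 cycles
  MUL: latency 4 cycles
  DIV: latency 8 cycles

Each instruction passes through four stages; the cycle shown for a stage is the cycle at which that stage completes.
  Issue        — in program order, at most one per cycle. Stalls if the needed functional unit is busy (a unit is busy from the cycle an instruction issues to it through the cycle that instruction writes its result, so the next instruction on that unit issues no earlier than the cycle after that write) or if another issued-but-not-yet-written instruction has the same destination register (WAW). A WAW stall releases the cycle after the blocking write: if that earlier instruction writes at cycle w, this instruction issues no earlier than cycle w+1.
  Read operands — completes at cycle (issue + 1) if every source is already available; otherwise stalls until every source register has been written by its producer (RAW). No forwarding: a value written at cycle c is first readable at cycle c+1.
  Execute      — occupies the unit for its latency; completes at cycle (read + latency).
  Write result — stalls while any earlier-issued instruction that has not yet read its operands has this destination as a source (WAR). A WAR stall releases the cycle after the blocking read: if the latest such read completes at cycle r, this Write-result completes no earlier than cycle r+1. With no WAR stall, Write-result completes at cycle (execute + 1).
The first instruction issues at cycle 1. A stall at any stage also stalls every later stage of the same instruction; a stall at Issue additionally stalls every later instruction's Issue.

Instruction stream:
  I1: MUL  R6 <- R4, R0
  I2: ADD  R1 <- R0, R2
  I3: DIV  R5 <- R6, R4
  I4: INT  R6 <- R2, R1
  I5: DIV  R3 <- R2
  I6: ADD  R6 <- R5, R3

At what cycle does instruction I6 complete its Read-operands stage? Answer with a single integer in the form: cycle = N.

cycle = 29

[1] I1→MUL
[2] I1 RO; I2→ADD
[3] I2 RO; I3→DIV
[5] I2 EX
[6] I1 EX; I2 WR R1
[7] I1 WR R6
[8] I3 RO; I4→INT
[9] I4 RO
[10] I4 EX
[11] I4 WR R6
[16] I3 EX
[17] I3 WR R5
[18] I5→DIV
[19] I5 RO; I6→ADD
[27] I5 EX
[28] I5 WR R3
[29] I6 RO
[31] I6 EX
[32] I6 WR R6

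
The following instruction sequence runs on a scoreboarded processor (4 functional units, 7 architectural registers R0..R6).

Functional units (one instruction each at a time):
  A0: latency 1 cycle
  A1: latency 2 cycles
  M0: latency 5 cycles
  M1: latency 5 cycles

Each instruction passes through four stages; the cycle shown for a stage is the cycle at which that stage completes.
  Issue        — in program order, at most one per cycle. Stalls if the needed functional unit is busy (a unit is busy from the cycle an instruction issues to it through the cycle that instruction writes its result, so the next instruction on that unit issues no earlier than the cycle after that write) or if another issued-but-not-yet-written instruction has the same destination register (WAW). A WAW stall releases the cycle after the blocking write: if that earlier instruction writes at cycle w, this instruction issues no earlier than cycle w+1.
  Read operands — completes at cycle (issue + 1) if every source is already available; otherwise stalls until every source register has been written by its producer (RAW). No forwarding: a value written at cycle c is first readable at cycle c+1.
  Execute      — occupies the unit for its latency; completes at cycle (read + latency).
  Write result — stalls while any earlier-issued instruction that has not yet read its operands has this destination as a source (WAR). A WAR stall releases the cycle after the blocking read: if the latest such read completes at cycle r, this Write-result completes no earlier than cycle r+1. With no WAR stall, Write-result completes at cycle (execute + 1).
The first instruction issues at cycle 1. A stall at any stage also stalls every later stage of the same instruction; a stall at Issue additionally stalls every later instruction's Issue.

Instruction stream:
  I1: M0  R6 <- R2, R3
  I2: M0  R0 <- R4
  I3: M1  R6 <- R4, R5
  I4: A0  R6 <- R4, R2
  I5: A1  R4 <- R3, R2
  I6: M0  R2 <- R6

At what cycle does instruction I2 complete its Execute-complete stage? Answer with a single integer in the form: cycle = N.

  I1 | 1 | 2 | 7 | 8
  I2 | 9 | 10 | 15 | 16   struct: M0 busy until I1 writes@8
  I3 | 10 | 11 | 16 | 17
  I4 | 18 | 19 | 20 | 21   WAW R6: wait I3 write@17
  I5 | 19 | 20 | 22 | 23
  I6 | 20 | 22 | 27 | 28   RAW R6: wait I4 write@21

cycle = 15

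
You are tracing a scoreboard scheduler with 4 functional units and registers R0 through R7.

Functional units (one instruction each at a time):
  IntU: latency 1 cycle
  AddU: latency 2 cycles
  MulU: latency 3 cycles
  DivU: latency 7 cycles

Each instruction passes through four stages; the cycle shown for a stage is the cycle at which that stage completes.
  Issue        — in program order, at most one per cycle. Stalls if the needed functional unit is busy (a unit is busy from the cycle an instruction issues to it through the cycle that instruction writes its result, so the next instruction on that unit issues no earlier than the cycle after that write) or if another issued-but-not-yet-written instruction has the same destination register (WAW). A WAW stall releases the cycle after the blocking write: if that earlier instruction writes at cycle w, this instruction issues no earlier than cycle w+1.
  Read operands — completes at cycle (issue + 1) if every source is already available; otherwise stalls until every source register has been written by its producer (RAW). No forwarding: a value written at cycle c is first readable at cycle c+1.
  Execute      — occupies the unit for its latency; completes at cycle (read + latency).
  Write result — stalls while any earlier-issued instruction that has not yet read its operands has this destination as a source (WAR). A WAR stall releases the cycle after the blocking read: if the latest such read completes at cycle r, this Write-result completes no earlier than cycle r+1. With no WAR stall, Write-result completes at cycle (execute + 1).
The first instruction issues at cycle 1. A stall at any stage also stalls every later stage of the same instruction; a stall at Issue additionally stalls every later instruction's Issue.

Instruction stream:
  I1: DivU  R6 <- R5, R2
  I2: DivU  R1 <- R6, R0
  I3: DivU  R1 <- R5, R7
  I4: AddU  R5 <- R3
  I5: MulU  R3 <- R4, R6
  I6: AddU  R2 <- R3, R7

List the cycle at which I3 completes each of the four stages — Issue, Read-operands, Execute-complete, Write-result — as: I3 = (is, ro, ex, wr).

I3 = (21, 22, 29, 30)

t=1  I1→DivU
t=2  I1 RO
t=9  I1 EX
t=10  I1 WR R6
t=11  I2→DivU
t=12  I2 RO
t=19  I2 EX
t=20  I2 WR R1
t=21  I3→DivU
t=22  I3 RO · I4→AddU
t=23  I4 RO · I5→MulU
t=24  I5 RO
t=25  I4 EX
t=26  I4 WR R5
t=27  I5 EX · I6→AddU
t=28  I5 WR R3
t=29  I3 EX · I6 RO
t=30  I3 WR R1
t=31  I6 EX
t=32  I6 WR R2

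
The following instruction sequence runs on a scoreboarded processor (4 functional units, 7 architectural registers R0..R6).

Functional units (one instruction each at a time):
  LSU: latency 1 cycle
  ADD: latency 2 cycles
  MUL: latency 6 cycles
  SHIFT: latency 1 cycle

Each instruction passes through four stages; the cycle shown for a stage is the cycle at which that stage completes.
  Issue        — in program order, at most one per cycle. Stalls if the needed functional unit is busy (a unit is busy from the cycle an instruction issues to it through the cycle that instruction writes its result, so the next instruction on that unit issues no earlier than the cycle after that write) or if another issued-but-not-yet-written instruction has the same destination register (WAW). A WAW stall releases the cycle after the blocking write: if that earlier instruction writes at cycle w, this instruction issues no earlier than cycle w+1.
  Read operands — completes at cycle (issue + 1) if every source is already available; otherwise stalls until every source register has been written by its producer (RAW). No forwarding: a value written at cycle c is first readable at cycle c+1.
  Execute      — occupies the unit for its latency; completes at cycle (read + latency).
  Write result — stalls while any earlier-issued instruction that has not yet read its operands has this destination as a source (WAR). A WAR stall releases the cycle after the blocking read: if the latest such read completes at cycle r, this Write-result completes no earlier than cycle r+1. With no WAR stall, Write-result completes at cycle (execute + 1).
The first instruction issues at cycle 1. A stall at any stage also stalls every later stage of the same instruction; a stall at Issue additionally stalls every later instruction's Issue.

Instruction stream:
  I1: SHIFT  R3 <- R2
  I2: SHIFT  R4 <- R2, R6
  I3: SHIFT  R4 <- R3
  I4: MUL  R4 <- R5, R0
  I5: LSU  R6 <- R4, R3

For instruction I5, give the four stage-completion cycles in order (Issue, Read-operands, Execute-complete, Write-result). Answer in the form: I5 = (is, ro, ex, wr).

[I1] 1/2/3/4
[I2] 5/6/7/8  (struct: SHIFT busy until I1 writes@4)
[I3] 9/10/11/12  (struct: SHIFT busy until I2 writes@8)
[I4] 13/14/20/21  (WAW R4: wait I3 write@12)
[I5] 14/22/23/24  (RAW R4: wait I4 write@21)

I5 = (14, 22, 23, 24)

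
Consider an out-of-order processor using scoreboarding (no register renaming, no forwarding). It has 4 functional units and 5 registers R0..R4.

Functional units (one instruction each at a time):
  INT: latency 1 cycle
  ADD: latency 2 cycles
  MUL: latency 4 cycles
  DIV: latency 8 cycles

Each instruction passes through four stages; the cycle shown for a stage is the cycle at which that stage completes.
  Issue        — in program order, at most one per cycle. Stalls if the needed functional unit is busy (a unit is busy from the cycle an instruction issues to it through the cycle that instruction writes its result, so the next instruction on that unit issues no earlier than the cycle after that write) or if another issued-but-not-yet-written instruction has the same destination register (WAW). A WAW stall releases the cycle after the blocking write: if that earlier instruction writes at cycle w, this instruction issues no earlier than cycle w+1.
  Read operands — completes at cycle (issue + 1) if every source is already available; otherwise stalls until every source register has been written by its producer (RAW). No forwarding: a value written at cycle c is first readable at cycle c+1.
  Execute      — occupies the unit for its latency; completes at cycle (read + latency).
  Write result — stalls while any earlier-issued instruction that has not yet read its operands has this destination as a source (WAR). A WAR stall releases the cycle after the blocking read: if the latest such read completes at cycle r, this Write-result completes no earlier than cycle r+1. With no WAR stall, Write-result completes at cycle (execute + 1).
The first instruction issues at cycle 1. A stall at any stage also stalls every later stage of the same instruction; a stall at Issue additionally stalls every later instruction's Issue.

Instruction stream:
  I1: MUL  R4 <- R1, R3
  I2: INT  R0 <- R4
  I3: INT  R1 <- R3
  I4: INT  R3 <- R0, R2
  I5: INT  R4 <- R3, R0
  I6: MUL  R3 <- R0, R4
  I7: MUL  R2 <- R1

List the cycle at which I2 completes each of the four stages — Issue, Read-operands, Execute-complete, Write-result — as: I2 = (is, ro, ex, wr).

I2 = (2, 8, 9, 10)

t=1  issue I1 (MUL)
t=2  I1 read-ops | issue I2 (INT)
t=6  I1 finished on MUL
t=7  I1→R4
t=8  I2 read-ops
t=9  I2 finished on INT
t=10  I2→R0
t=11  issue I3 (INT)
t=12  I3 read-ops
t=13  I3 finished on INT
t=14  I3→R1
t=15  issue I4 (INT)
t=16  I4 read-ops
t=17  I4 finished on INT
t=18  I4→R3
t=19  issue I5 (INT)
t=20  I5 read-ops | issue I6 (MUL)
t=21  I5 finished on INT
t=22  I5→R4
t=23  I6 read-ops
t=27  I6 finished on MUL
t=28  I6→R3
t=29  issue I7 (MUL)
t=30  I7 read-ops
t=34  I7 finished on MUL
t=35  I7→R2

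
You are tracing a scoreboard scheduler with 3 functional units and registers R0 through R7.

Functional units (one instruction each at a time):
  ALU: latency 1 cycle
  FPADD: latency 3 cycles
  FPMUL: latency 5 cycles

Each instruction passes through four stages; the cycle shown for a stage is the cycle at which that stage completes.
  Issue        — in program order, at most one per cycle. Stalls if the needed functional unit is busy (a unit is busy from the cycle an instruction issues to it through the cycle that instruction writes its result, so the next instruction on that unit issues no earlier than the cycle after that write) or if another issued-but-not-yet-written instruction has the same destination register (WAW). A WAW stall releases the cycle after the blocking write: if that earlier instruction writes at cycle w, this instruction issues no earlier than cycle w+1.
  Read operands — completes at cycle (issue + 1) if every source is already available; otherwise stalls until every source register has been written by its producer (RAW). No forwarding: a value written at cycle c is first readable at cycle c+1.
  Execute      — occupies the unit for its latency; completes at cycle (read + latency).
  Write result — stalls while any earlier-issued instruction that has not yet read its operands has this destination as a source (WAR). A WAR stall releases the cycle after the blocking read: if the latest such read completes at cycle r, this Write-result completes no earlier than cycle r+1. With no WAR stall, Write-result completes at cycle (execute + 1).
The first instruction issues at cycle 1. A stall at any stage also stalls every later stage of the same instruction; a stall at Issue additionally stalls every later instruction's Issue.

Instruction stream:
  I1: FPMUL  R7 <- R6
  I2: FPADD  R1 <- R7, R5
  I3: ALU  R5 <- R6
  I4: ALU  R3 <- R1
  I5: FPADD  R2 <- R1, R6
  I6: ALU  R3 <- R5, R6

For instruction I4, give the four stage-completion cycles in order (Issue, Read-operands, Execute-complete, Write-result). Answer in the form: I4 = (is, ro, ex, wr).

cycle 1: I1→FPMUL
cycle 2: I1 RO; I2→FPADD
cycle 3: I3→ALU
cycle 4: I3 RO
cycle 5: I3 EX
cycle 7: I1 EX
cycle 8: I1 WR R7
cycle 9: I2 RO
cycle 10: I3 WR R5
cycle 11: I4→ALU
cycle 12: I2 EX
cycle 13: I2 WR R1
cycle 14: I4 RO; I5→FPADD
cycle 15: I4 EX; I5 RO
cycle 16: I4 WR R3
cycle 17: I6→ALU
cycle 18: I5 EX; I6 RO
cycle 19: I5 WR R2; I6 EX
cycle 20: I6 WR R3

I4 = (11, 14, 15, 16)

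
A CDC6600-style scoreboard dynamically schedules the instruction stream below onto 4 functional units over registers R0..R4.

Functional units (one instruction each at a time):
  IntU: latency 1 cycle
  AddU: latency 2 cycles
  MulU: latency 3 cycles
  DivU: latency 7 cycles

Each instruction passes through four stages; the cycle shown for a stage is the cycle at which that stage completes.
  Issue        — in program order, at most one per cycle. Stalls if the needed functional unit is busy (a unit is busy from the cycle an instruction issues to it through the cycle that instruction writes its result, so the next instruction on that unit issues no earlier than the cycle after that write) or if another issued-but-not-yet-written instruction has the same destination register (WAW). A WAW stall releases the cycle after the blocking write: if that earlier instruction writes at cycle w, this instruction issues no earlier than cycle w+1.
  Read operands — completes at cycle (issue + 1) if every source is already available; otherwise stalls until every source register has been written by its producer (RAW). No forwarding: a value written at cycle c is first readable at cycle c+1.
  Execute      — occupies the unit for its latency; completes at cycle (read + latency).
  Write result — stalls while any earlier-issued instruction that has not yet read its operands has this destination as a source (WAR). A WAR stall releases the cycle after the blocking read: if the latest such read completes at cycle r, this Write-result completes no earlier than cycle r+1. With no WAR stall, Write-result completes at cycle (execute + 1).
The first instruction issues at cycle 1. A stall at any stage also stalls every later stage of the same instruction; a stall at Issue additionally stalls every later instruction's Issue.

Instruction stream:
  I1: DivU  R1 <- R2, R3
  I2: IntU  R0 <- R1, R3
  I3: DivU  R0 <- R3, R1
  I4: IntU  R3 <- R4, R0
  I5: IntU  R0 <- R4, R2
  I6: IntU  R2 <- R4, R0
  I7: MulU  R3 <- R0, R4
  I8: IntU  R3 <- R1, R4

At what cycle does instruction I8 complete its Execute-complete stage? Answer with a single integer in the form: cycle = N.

cycle = 40

c1: issue I1 (DivU)
c2: I1 read-ops · issue I2 (IntU)
c9: I1 finished on DivU
c10: I1→R1
c11: I2 read-ops
c12: I2 finished on IntU
c13: I2→R0
c14: issue I3 (DivU)
c15: I3 read-ops · issue I4 (IntU)
c22: I3 finished on DivU
c23: I3→R0
c24: I4 read-ops
c25: I4 finished on IntU
c26: I4→R3
c27: issue I5 (IntU)
c28: I5 read-ops
c29: I5 finished on IntU
c30: I5→R0
c31: issue I6 (IntU)
c32: I6 read-ops · issue I7 (MulU)
c33: I6 finished on IntU · I7 read-ops
c34: I6→R2
c36: I7 finished on MulU
c37: I7→R3
c38: issue I8 (IntU)
c39: I8 read-ops
c40: I8 finished on IntU
c41: I8→R3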